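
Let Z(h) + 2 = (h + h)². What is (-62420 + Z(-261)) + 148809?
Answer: 358871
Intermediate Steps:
Z(h) = -2 + 4*h² (Z(h) = -2 + (h + h)² = -2 + (2*h)² = -2 + 4*h²)
(-62420 + Z(-261)) + 148809 = (-62420 + (-2 + 4*(-261)²)) + 148809 = (-62420 + (-2 + 4*68121)) + 148809 = (-62420 + (-2 + 272484)) + 148809 = (-62420 + 272482) + 148809 = 210062 + 148809 = 358871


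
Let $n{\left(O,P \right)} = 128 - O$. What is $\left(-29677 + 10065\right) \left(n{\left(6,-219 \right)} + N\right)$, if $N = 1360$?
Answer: $-29064984$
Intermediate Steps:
$\left(-29677 + 10065\right) \left(n{\left(6,-219 \right)} + N\right) = \left(-29677 + 10065\right) \left(\left(128 - 6\right) + 1360\right) = - 19612 \left(\left(128 - 6\right) + 1360\right) = - 19612 \left(122 + 1360\right) = \left(-19612\right) 1482 = -29064984$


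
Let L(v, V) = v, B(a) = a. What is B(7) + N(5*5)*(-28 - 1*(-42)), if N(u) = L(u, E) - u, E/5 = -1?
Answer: 7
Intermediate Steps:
E = -5 (E = 5*(-1) = -5)
N(u) = 0 (N(u) = u - u = 0)
B(7) + N(5*5)*(-28 - 1*(-42)) = 7 + 0*(-28 - 1*(-42)) = 7 + 0*(-28 + 42) = 7 + 0*14 = 7 + 0 = 7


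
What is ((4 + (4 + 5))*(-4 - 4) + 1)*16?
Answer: -1648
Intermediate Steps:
((4 + (4 + 5))*(-4 - 4) + 1)*16 = ((4 + 9)*(-8) + 1)*16 = (13*(-8) + 1)*16 = (-104 + 1)*16 = -103*16 = -1648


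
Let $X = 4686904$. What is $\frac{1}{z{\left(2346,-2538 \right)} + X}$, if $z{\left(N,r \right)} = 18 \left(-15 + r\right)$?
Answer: $\frac{1}{4640950} \approx 2.1547 \cdot 10^{-7}$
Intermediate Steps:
$z{\left(N,r \right)} = -270 + 18 r$
$\frac{1}{z{\left(2346,-2538 \right)} + X} = \frac{1}{\left(-270 + 18 \left(-2538\right)\right) + 4686904} = \frac{1}{\left(-270 - 45684\right) + 4686904} = \frac{1}{-45954 + 4686904} = \frac{1}{4640950}$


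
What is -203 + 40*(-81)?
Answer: -3443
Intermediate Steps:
-203 + 40*(-81) = -203 - 3240 = -3443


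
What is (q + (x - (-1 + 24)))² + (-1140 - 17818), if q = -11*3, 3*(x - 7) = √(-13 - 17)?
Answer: -18958 + (147 - I*√30)²/9 ≈ -16560.0 - 178.92*I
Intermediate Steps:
x = 7 + I*√30/3 (x = 7 + √(-13 - 17)/3 = 7 + √(-30)/3 = 7 + (I*√30)/3 = 7 + I*√30/3 ≈ 7.0 + 1.8257*I)
q = -33
(q + (x - (-1 + 24)))² + (-1140 - 17818) = (-33 + ((7 + I*√30/3) - (-1 + 24)))² + (-1140 - 17818) = (-33 + ((7 + I*√30/3) - 1*23))² - 18958 = (-33 + ((7 + I*√30/3) - 23))² - 18958 = (-33 + (-16 + I*√30/3))² - 18958 = (-49 + I*√30/3)² - 18958 = -18958 + (-49 + I*√30/3)²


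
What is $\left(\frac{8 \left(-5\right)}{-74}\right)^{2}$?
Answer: $\frac{400}{1369} \approx 0.29218$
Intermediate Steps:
$\left(\frac{8 \left(-5\right)}{-74}\right)^{2} = \left(\left(-40\right) \left(- \frac{1}{74}\right)\right)^{2} = \left(\frac{20}{37}\right)^{2} = \frac{400}{1369}$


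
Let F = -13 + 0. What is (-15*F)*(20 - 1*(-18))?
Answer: 7410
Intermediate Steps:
F = -13
(-15*F)*(20 - 1*(-18)) = (-15*(-13))*(20 - 1*(-18)) = 195*(20 + 18) = 195*38 = 7410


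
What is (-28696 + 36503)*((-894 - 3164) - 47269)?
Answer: -400709889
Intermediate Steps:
(-28696 + 36503)*((-894 - 3164) - 47269) = 7807*(-4058 - 47269) = 7807*(-51327) = -400709889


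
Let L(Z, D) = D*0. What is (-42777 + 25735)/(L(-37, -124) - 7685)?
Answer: 17042/7685 ≈ 2.2176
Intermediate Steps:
L(Z, D) = 0
(-42777 + 25735)/(L(-37, -124) - 7685) = (-42777 + 25735)/(0 - 7685) = -17042/(-7685) = -17042*(-1/7685) = 17042/7685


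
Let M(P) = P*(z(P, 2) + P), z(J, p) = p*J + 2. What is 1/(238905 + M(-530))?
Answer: 1/1080545 ≈ 9.2546e-7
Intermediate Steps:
z(J, p) = 2 + J*p (z(J, p) = J*p + 2 = 2 + J*p)
M(P) = P*(2 + 3*P) (M(P) = P*((2 + P*2) + P) = P*((2 + 2*P) + P) = P*(2 + 3*P))
1/(238905 + M(-530)) = 1/(238905 - 530*(2 + 3*(-530))) = 1/(238905 - 530*(2 - 1590)) = 1/(238905 - 530*(-1588)) = 1/(238905 + 841640) = 1/1080545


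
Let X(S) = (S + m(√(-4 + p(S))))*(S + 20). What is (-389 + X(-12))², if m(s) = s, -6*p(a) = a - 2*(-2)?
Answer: 705163/3 - 15520*I*√6/3 ≈ 2.3505e+5 - 12672.0*I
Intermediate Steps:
p(a) = -⅔ - a/6 (p(a) = -(a - 2*(-2))/6 = -(a + 4)/6 = -(4 + a)/6 = -⅔ - a/6)
X(S) = (20 + S)*(S + √(-14/3 - S/6)) (X(S) = (S + √(-4 + (-⅔ - S/6)))*(S + 20) = (S + √(-14/3 - S/6))*(20 + S) = (20 + S)*(S + √(-14/3 - S/6)))
(-389 + X(-12))² = (-389 + ((-12)² + 20*(-12) + 10*√(-168 - 6*(-12))/3 + (⅙)*(-12)*√(-168 - 6*(-12))))² = (-389 + (144 - 240 + 10*√(-168 + 72)/3 + (⅙)*(-12)*√(-168 + 72)))² = (-389 + (144 - 240 + 10*√(-96)/3 + (⅙)*(-12)*√(-96)))² = (-389 + (144 - 240 + 10*(4*I*√6)/3 + (⅙)*(-12)*(4*I*√6)))² = (-389 + (144 - 240 + 40*I*√6/3 - 8*I*√6))² = (-389 + (-96 + 16*I*√6/3))² = (-485 + 16*I*√6/3)²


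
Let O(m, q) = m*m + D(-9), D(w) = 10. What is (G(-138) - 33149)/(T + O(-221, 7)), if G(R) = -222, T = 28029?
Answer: -33371/76880 ≈ -0.43407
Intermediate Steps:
O(m, q) = 10 + m**2 (O(m, q) = m*m + 10 = m**2 + 10 = 10 + m**2)
(G(-138) - 33149)/(T + O(-221, 7)) = (-222 - 33149)/(28029 + (10 + (-221)**2)) = -33371/(28029 + (10 + 48841)) = -33371/(28029 + 48851) = -33371/76880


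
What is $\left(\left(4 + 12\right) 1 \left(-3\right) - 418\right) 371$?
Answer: $-172886$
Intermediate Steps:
$\left(\left(4 + 12\right) 1 \left(-3\right) - 418\right) 371 = \left(16 \left(-3\right) - 418\right) 371 = \left(-48 - 418\right) 371 = \left(-466\right) 371 = -172886$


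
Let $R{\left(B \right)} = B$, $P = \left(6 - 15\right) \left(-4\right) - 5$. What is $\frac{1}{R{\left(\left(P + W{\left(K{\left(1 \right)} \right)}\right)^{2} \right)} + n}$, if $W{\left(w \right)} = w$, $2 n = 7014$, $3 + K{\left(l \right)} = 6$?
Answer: $\frac{1}{4663} \approx 0.00021445$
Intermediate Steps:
$K{\left(l \right)} = 3$ ($K{\left(l \right)} = -3 + 6 = 3$)
$n = 3507$ ($n = \frac{1}{2} \cdot 7014 = 3507$)
$P = 31$ ($P = \left(6 - 15\right) \left(-4\right) - 5 = \left(-9\right) \left(-4\right) - 5 = 36 - 5 = 31$)
$\frac{1}{R{\left(\left(P + W{\left(K{\left(1 \right)} \right)}\right)^{2} \right)} + n} = \frac{1}{\left(31 + 3\right)^{2} + 3507} = \frac{1}{34^{2} + 3507} = \frac{1}{1156 + 3507} = \frac{1}{4663}$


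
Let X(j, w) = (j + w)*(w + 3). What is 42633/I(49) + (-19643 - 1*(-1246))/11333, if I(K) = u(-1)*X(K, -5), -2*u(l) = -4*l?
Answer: 479921917/1994608 ≈ 240.61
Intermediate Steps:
X(j, w) = (3 + w)*(j + w) (X(j, w) = (j + w)*(3 + w) = (3 + w)*(j + w))
u(l) = 2*l (u(l) = -(-2)*l = 2*l)
I(K) = -20 + 4*K (I(K) = (2*(-1))*((-5)² + 3*K + 3*(-5) + K*(-5)) = -2*(25 + 3*K - 15 - 5*K) = -2*(10 - 2*K) = -20 + 4*K)
42633/I(49) + (-19643 - 1*(-1246))/11333 = 42633/(-20 + 4*49) + (-19643 - 1*(-1246))/11333 = 42633/(-20 + 196) + (-19643 + 1246)*(1/11333) = 42633/176 - 18397*1/11333 = 42633*(1/176) - 18397/11333 = 42633/176 - 18397/11333 = 479921917/1994608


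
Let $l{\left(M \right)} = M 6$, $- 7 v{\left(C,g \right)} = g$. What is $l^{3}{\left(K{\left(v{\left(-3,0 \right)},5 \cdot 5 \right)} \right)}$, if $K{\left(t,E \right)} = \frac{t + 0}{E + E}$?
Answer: $0$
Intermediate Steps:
$v{\left(C,g \right)} = - \frac{g}{7}$
$K{\left(t,E \right)} = \frac{t}{2 E}$
$l{\left(M \right)} = 6 M$
$l^{3}{\left(K{\left(v{\left(-3,0 \right)},5 \cdot 5 \right)} \right)} = \left(6 \frac{\left(- \frac{1}{7}\right) 0}{2 \cdot 5 \cdot 5}\right)^{3} = \left(6 \cdot \frac{1}{2} \cdot 0 \cdot \frac{1}{25}\right)^{3} = \left(6 \cdot 0\right)^{3} = 0^{3} = 0$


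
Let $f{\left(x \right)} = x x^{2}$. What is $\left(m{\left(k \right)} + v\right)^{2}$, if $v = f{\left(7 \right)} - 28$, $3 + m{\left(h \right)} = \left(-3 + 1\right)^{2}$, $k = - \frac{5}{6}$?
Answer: $99856$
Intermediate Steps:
$f{\left(x \right)} = x^{3}$
$k = - \frac{5}{6}$ ($k = \left(-5\right) \frac{1}{6} = - \frac{5}{6} \approx -0.83333$)
$m{\left(h \right)} = 1$ ($m{\left(h \right)} = -3 + \left(-3 + 1\right)^{2} = -3 + \left(-2\right)^{2} = -3 + 4 = 1$)
$v = 315$ ($v = 7^{3} - 28 = 343 - 28 = 315$)
$\left(m{\left(k \right)} + v\right)^{2} = \left(1 + 315\right)^{2} = 316^{2} = 99856$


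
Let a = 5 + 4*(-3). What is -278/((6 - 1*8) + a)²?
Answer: -278/81 ≈ -3.4321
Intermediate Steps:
a = -7 (a = 5 - 12 = -7)
-278/((6 - 1*8) + a)² = -278/((6 - 1*8) - 7)² = -278/((6 - 8) - 7)² = -278/(-2 - 7)² = -278/((-9)²) = -278/81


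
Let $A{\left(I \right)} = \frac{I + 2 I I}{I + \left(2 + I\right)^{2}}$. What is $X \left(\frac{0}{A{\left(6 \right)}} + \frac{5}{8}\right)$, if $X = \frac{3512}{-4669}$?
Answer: $- \frac{2195}{4669} \approx -0.47012$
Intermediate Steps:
$A{\left(I \right)} = \frac{I + 2 I^{2}}{I + \left(2 + I\right)^{2}}$
$X = - \frac{3512}{4669}$ ($X = 3512 \left(- \frac{1}{4669}\right) = - \frac{3512}{4669} \approx -0.7522$)
$X \left(\frac{0}{A{\left(6 \right)}} + \frac{5}{8}\right) = - \frac{3512 \left(\frac{0}{6 \frac{1}{6 + \left(2 + 6\right)^{2}} \left(1 + 2 \cdot 6\right)} + \frac{5}{8}\right)}{4669} = - \frac{3512 \left(\frac{0}{6 \frac{1}{6 + 8^{2}} \left(1 + 12\right)} + 5 \cdot \frac{1}{8}\right)}{4669} = - \frac{3512 \left(\frac{0}{6 \frac{1}{6 + 64} \cdot 13} + \frac{5}{8}\right)}{4669} = - \frac{3512 \left(\frac{0}{6 \cdot \frac{1}{70} \cdot 13} + \frac{5}{8}\right)}{4669} = - \frac{3512 \left(\frac{0}{\frac{39}{35}} + \frac{5}{8}\right)}{4669} = - \frac{3512 \left(0 \cdot \frac{35}{39} + \frac{5}{8}\right)}{4669} = - \frac{3512 \left(0 + \frac{5}{8}\right)}{4669} = \left(- \frac{3512}{4669}\right) \frac{5}{8} = - \frac{2195}{4669}$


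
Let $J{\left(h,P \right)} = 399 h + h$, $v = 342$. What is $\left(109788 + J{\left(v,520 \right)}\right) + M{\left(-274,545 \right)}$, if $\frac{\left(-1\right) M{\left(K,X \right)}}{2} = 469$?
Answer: $245650$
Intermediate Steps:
$M{\left(K,X \right)} = -938$ ($M{\left(K,X \right)} = \left(-2\right) 469 = -938$)
$J{\left(h,P \right)} = 400 h$
$\left(109788 + J{\left(v,520 \right)}\right) + M{\left(-274,545 \right)} = \left(109788 + 400 \cdot 342\right) - 938 = \left(109788 + 136800\right) - 938 = 246588 - 938 = 245650$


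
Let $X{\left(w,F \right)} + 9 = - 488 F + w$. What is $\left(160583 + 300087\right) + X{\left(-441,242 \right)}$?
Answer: $342124$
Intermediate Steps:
$X{\left(w,F \right)} = -9 + w - 488 F$ ($X{\left(w,F \right)} = -9 - \left(- w + 488 F\right) = -9 + w - 488 F$)
$\left(160583 + 300087\right) + X{\left(-441,242 \right)} = \left(160583 + 300087\right) - 118546 = 460670 - 118546 = 342124$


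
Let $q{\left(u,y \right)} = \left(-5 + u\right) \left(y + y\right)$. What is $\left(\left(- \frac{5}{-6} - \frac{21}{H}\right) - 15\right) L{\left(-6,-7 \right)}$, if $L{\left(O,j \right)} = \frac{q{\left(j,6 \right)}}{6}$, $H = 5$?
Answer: $\frac{2204}{5} \approx 440.8$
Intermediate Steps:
$q{\left(u,y \right)} = 2 y \left(-5 + u\right)$ ($q{\left(u,y \right)} = \left(-5 + u\right) 2 y = 2 y \left(-5 + u\right)$)
$L{\left(O,j \right)} = -10 + 2 j$ ($L{\left(O,j \right)} = \frac{2 \cdot 6 \left(-5 + j\right)}{6} = \left(-60 + 12 j\right) \frac{1}{6} = -10 + 2 j$)
$\left(\left(- \frac{5}{-6} - \frac{21}{H}\right) - 15\right) L{\left(-6,-7 \right)} = \left(\left(- \frac{5}{-6} - \frac{21}{5}\right) - 15\right) \left(-10 + 2 \left(-7\right)\right) = \left(\left(\left(-5\right) \left(- \frac{1}{6}\right) - \frac{21}{5}\right) - 15\right) \left(-10 - 14\right) = \left(\left(\frac{5}{6} - \frac{21}{5}\right) - 15\right) \left(-24\right) = \left(- \frac{101}{30} - 15\right) \left(-24\right) = \left(- \frac{551}{30}\right) \left(-24\right) = \frac{2204}{5}$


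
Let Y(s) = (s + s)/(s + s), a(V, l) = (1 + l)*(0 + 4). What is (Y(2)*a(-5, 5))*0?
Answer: 0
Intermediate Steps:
a(V, l) = 4 + 4*l (a(V, l) = (1 + l)*4 = 4 + 4*l)
Y(s) = 1 (Y(s) = (2*s)/((2*s)) = (2*s)*(1/(2*s)) = 1)
(Y(2)*a(-5, 5))*0 = (1*(4 + 4*5))*0 = (1*(4 + 20))*0 = (1*24)*0 = 24*0 = 0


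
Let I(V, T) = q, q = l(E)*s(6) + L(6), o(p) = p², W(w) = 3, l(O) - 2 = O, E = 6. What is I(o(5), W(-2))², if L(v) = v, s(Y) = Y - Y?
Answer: 36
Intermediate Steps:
l(O) = 2 + O
s(Y) = 0
q = 6 (q = (2 + 6)*0 + 6 = 8*0 + 6 = 0 + 6 = 6)
I(V, T) = 6
I(o(5), W(-2))² = 6² = 36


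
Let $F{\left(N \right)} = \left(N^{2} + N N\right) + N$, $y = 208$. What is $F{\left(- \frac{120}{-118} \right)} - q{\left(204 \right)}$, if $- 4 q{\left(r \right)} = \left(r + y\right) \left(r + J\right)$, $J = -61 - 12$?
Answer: $\frac{46979873}{3481} \approx 13496.0$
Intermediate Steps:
$J = -73$ ($J = -61 - 12 = -73$)
$F{\left(N \right)} = N + 2 N^{2}$ ($F{\left(N \right)} = \left(N^{2} + N^{2}\right) + N = 2 N^{2} + N = N + 2 N^{2}$)
$q{\left(r \right)} = - \frac{\left(-73 + r\right) \left(208 + r\right)}{4}$ ($q{\left(r \right)} = - \frac{\left(r + 208\right) \left(r - 73\right)}{4} = - \frac{\left(208 + r\right) \left(-73 + r\right)}{4} = - \frac{\left(-73 + r\right) \left(208 + r\right)}{4}$)
$F{\left(- \frac{120}{-118} \right)} - q{\left(204 \right)} = - \frac{120}{-118} \left(1 + 2 \left(- \frac{120}{-118}\right)\right) - \left(3796 - 6885 - \frac{204^{2}}{4}\right) = \left(-120\right) \left(- \frac{1}{118}\right) \left(1 + 2 \left(\left(-120\right) \left(- \frac{1}{118}\right)\right)\right) - \left(3796 - 6885 - 10404\right) = \frac{60 \left(1 + 2 \cdot \frac{60}{59}\right)}{59} - \left(3796 - 6885 - 10404\right) = \frac{60 \left(1 + \frac{120}{59}\right)}{59} - -13493 = \frac{60}{59} \cdot \frac{179}{59} + 13493 = \frac{10740}{3481} + 13493 = \frac{46979873}{3481}$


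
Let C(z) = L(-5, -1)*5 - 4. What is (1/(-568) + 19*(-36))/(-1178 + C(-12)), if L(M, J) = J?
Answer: 388513/674216 ≈ 0.57624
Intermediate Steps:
C(z) = -9 (C(z) = -1*5 - 4 = -5 - 4 = -9)
(1/(-568) + 19*(-36))/(-1178 + C(-12)) = (1/(-568) + 19*(-36))/(-1178 - 9) = (-1/568 - 684)/(-1187) = -388513/568*(-1/1187) = 388513/674216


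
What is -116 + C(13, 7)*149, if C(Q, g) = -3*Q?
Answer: -5927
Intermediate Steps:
-116 + C(13, 7)*149 = -116 - 3*13*149 = -116 - 39*149 = -116 - 5811 = -5927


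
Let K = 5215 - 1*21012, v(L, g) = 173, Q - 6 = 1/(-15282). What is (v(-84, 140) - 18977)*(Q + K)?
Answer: 756290809442/2547 ≈ 2.9693e+8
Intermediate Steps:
Q = 91691/15282 (Q = 6 + 1/(-15282) = 6 - 1/15282 = 91691/15282 ≈ 5.9999)
K = -15797 (K = 5215 - 21012 = -15797)
(v(-84, 140) - 18977)*(Q + K) = (173 - 18977)*(91691/15282 - 15797) = -18804*(-241318063/15282) = 756290809442/2547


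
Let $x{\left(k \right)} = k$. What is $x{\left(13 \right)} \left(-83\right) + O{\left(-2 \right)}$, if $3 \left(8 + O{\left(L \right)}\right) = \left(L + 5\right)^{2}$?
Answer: $-1084$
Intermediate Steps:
$O{\left(L \right)} = -8 + \frac{\left(5 + L\right)^{2}}{3}$ ($O{\left(L \right)} = -8 + \frac{\left(L + 5\right)^{2}}{3} = -8 + \frac{\left(5 + L\right)^{2}}{3}$)
$x{\left(13 \right)} \left(-83\right) + O{\left(-2 \right)} = 13 \left(-83\right) - \left(8 - \frac{\left(5 - 2\right)^{2}}{3}\right) = -1079 - \left(8 - \frac{3^{2}}{3}\right) = -1079 + \left(-8 + \frac{1}{3} \cdot 9\right) = -1079 + \left(-8 + 3\right) = -1079 - 5 = -1084$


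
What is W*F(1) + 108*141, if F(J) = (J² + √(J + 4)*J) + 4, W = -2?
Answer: 15218 - 2*√5 ≈ 15214.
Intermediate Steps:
F(J) = 4 + J² + J*√(4 + J) (F(J) = (J² + √(4 + J)*J) + 4 = (J² + J*√(4 + J)) + 4 = 4 + J² + J*√(4 + J))
W*F(1) + 108*141 = -2*(4 + 1² + 1*√(4 + 1)) + 108*141 = -2*(4 + 1 + 1*√5) + 15228 = -2*(4 + 1 + √5) + 15228 = -2*(5 + √5) + 15228 = (-10 - 2*√5) + 15228 = 15218 - 2*√5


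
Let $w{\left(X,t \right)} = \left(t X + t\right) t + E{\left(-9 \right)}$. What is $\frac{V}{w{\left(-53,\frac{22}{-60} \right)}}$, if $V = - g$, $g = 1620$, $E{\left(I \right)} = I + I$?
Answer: $\frac{364500}{5623} \approx 64.823$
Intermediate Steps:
$E{\left(I \right)} = 2 I$
$w{\left(X,t \right)} = -18 + t \left(t + X t\right)$ ($w{\left(X,t \right)} = \left(t X + t\right) t + 2 \left(-9\right) = \left(X t + t\right) t - 18 = \left(t + X t\right) t - 18 = t \left(t + X t\right) - 18 = -18 + t \left(t + X t\right)$)
$V = -1620$ ($V = \left(-1\right) 1620 = -1620$)
$\frac{V}{w{\left(-53,\frac{22}{-60} \right)}} = - \frac{1620}{-18 + \left(\frac{22}{-60}\right)^{2} - 53 \left(\frac{22}{-60}\right)^{2}} = - \frac{1620}{-18 + \left(22 \left(- \frac{1}{60}\right)\right)^{2} - 53 \left(22 \left(- \frac{1}{60}\right)\right)^{2}} = - \frac{1620}{-18 + \left(- \frac{11}{30}\right)^{2} - 53 \left(- \frac{11}{30}\right)^{2}} = - \frac{1620}{-18 + \frac{121}{900} - \frac{6413}{900}} = - \frac{1620}{- \frac{5623}{225}} = \left(-1620\right) \left(- \frac{225}{5623}\right) = \frac{364500}{5623}$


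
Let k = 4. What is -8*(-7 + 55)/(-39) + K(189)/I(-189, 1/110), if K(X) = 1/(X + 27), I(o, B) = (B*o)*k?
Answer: 10450229/1061424 ≈ 9.8455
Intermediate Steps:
I(o, B) = 4*B*o (I(o, B) = (B*o)*4 = 4*B*o)
K(X) = 1/(27 + X)
-8*(-7 + 55)/(-39) + K(189)/I(-189, 1/110) = -8*(-7 + 55)/(-39) + 1/((27 + 189)*((4*(-189)/110))) = -8*48*(-1/39) + 1/(216*((4*(1/110)*(-189)))) = -384*(-1/39) + 1/(216*(-378/55)) = 128/13 + (1/216)*(-55/378) = 128/13 - 55/81648 = 10450229/1061424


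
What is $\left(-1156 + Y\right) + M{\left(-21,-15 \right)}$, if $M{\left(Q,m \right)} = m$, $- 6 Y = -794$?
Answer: $- \frac{3116}{3} \approx -1038.7$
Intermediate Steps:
$Y = \frac{397}{3}$ ($Y = \left(- \frac{1}{6}\right) \left(-794\right) = \frac{397}{3} \approx 132.33$)
$\left(-1156 + Y\right) + M{\left(-21,-15 \right)} = \left(-1156 + \frac{397}{3}\right) - 15 = - \frac{3071}{3} - 15 = - \frac{3116}{3}$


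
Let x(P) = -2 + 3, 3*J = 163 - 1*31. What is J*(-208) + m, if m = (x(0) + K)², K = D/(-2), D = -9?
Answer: -36487/4 ≈ -9121.8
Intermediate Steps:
J = 44 (J = (163 - 1*31)/3 = (163 - 31)/3 = (⅓)*132 = 44)
K = 9/2 (K = -9/(-2) = -9*(-½) = 9/2 ≈ 4.5000)
x(P) = 1
m = 121/4 (m = (1 + 9/2)² = (11/2)² = 121/4 ≈ 30.250)
J*(-208) + m = 44*(-208) + 121/4 = -9152 + 121/4 = -36487/4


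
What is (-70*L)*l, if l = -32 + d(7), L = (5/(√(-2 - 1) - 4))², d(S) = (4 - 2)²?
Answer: 49000/(4 - I*√3)² ≈ 1764.5 + 1880.8*I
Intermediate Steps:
d(S) = 4 (d(S) = 2² = 4)
L = 25/(-4 + I*√3)² (L = (5/(√(-3) - 4))² = (5/(I*√3 - 4))² = (5/(-4 + I*√3))² = 25/(-4 + I*√3)² ≈ 0.90028 + 0.95959*I)
l = -28 (l = -32 + 4 = -28)
(-70*L)*l = -1750/(4 - I*√3)²*(-28) = 49000/(4 - I*√3)²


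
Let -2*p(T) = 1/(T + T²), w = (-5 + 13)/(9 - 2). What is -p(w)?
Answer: 49/240 ≈ 0.20417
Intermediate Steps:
w = 8/7 ≈ 1.1429
p(T) = -1/(2*(T + T²))
-p(w) = -(-1)/(2*8/7*(1 + 8/7)) = -(-1)*7/(2*8*15/7) = -(-1)*7*7/(2*8*15) = -1*(-49/240) = 49/240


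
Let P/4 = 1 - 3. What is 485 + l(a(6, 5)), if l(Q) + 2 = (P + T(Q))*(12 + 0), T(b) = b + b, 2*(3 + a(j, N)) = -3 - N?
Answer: 219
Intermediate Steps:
P = -8 (P = 4*(1 - 3) = 4*(-2) = -8)
a(j, N) = -9/2 - N/2 (a(j, N) = -3 + (-3 - N)/2 = -3 + (-3/2 - N/2) = -9/2 - N/2)
T(b) = 2*b
l(Q) = -98 + 24*Q (l(Q) = -2 + (-8 + 2*Q)*(12 + 0) = -2 + (-8 + 2*Q)*12 = -2 + (-96 + 24*Q) = -98 + 24*Q)
485 + l(a(6, 5)) = 485 + (-98 + 24*(-9/2 - ½*5)) = 485 + (-98 + 24*(-9/2 - 5/2)) = 485 + (-98 + 24*(-7)) = 485 + (-98 - 168) = 485 - 266 = 219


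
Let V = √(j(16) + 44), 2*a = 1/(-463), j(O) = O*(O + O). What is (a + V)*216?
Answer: -108/463 + 432*√139 ≈ 5093.0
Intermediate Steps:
j(O) = 2*O² (j(O) = O*(2*O) = 2*O²)
a = -1/926 (a = (½)/(-463) = (½)*(-1/463) = -1/926 ≈ -0.0010799)
V = 2*√139 (V = √(2*16² + 44) = √(2*256 + 44) = √(512 + 44) = √556 = 2*√139 ≈ 23.580)
(a + V)*216 = (-1/926 + 2*√139)*216 = -108/463 + 432*√139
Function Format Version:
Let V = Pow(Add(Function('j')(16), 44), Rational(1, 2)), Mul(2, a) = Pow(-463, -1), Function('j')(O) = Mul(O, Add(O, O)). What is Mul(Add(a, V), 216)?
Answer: Add(Rational(-108, 463), Mul(432, Pow(139, Rational(1, 2)))) ≈ 5093.0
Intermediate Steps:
Function('j')(O) = Mul(2, Pow(O, 2)) (Function('j')(O) = Mul(O, Mul(2, O)) = Mul(2, Pow(O, 2)))
a = Rational(-1, 926) (a = Mul(Rational(1, 2), Pow(-463, -1)) = Mul(Rational(1, 2), Rational(-1, 463)) = Rational(-1, 926) ≈ -0.0010799)
V = Mul(2, Pow(139, Rational(1, 2))) (V = Pow(Add(Mul(2, Pow(16, 2)), 44), Rational(1, 2)) = Pow(Add(Mul(2, 256), 44), Rational(1, 2)) = Pow(Add(512, 44), Rational(1, 2)) = Pow(556, Rational(1, 2)) = Mul(2, Pow(139, Rational(1, 2))) ≈ 23.580)
Mul(Add(a, V), 216) = Mul(Add(Rational(-1, 926), Mul(2, Pow(139, Rational(1, 2)))), 216) = Add(Rational(-108, 463), Mul(432, Pow(139, Rational(1, 2))))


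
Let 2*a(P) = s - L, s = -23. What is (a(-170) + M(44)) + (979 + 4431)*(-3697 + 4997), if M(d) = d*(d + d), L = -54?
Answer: 14073775/2 ≈ 7.0369e+6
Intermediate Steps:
a(P) = 31/2 (a(P) = (-23 - 1*(-54))/2 = (-23 + 54)/2 = (1/2)*31 = 31/2)
M(d) = 2*d**2 (M(d) = d*(2*d) = 2*d**2)
(a(-170) + M(44)) + (979 + 4431)*(-3697 + 4997) = (31/2 + 2*44**2) + (979 + 4431)*(-3697 + 4997) = (31/2 + 2*1936) + 5410*1300 = (31/2 + 3872) + 7033000 = 7775/2 + 7033000 = 14073775/2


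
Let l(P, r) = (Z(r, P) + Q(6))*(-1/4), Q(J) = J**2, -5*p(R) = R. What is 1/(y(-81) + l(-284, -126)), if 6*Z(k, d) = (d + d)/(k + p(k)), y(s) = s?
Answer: -1512/136435 ≈ -0.011082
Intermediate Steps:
p(R) = -R/5
Z(k, d) = 5*d/(12*k) (Z(k, d) = ((d + d)/(k - k/5))/6 = ((2*d)/((4*k/5)))/6 = ((2*d)*(5/(4*k)))/6 = (5*d/(2*k))/6 = 5*d/(12*k))
l(P, r) = -9 - 5*P/(48*r) (l(P, r) = (5*P/(12*r) + 6**2)*(-1/4) = (5*P/(12*r) + 36)*(-1*1/4) = (36 + 5*P/(12*r))*(-1/4) = -9 - 5*P/(48*r))
1/(y(-81) + l(-284, -126)) = 1/(-81 + (-9 - 5/48*(-284)/(-126))) = 1/(-81 + (-9 - 5/48*(-284)*(-1/126))) = 1/(-81 + (-9 - 355/1512)) = 1/(-81 - 13963/1512) = 1/(-136435/1512) = -1512/136435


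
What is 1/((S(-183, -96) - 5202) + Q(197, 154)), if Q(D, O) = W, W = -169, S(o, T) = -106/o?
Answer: -183/982787 ≈ -0.00018621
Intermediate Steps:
Q(D, O) = -169
1/((S(-183, -96) - 5202) + Q(197, 154)) = 1/((-106/(-183) - 5202) - 169) = 1/((-106*(-1/183) - 5202) - 169) = 1/((106/183 - 5202) - 169) = 1/(-951860/183 - 169) = 1/(-982787/183) = -183/982787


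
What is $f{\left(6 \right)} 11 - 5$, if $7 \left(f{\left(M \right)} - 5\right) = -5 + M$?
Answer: $\frac{361}{7} \approx 51.571$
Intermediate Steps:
$f{\left(M \right)} = \frac{30}{7} + \frac{M}{7}$ ($f{\left(M \right)} = 5 + \frac{-5 + M}{7} = 5 + \left(- \frac{5}{7} + \frac{M}{7}\right) = \frac{30}{7} + \frac{M}{7}$)
$f{\left(6 \right)} 11 - 5 = \left(\frac{30}{7} + \frac{1}{7} \cdot 6\right) 11 - 5 = \left(\frac{30}{7} + \frac{6}{7}\right) 11 - 5 = \frac{36}{7} \cdot 11 - 5 = \frac{396}{7} - 5 = \frac{361}{7}$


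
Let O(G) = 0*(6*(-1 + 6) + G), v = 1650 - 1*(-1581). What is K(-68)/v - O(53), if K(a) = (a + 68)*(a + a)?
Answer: 0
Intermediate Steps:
v = 3231 (v = 1650 + 1581 = 3231)
K(a) = 2*a*(68 + a) (K(a) = (68 + a)*(2*a) = 2*a*(68 + a))
O(G) = 0 (O(G) = 0*(6*5 + G) = 0*(30 + G) = 0)
K(-68)/v - O(53) = (2*(-68)*(68 - 68))/3231 - 1*0 = (2*(-68)*0)*(1/3231) + 0 = 0*(1/3231) + 0 = 0 + 0 = 0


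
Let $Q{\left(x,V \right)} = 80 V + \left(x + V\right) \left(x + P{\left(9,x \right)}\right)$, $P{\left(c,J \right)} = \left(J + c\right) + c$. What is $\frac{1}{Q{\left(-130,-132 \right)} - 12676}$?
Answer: $\frac{1}{40168} \approx 2.4895 \cdot 10^{-5}$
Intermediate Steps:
$P{\left(c,J \right)} = J + 2 c$
$Q{\left(x,V \right)} = 80 V + \left(18 + 2 x\right) \left(V + x\right)$ ($Q{\left(x,V \right)} = 80 V + \left(x + V\right) \left(x + \left(x + 2 \cdot 9\right)\right) = 80 V + \left(V + x\right) \left(x + \left(x + 18\right)\right) = 80 V + \left(V + x\right) \left(x + \left(18 + x\right)\right) = 80 V + \left(V + x\right) \left(18 + 2 x\right) = 80 V + \left(18 + 2 x\right) \left(V + x\right)$)
$\frac{1}{Q{\left(-130,-132 \right)} - 12676} = \frac{1}{\left(2 \left(-130\right)^{2} + 18 \left(-130\right) + 98 \left(-132\right) + 2 \left(-132\right) \left(-130\right)\right) - 12676} = \frac{1}{\left(2 \cdot 16900 - 2340 - 12936 + 34320\right) - 12676} = \frac{1}{\left(33800 - 2340 - 12936 + 34320\right) - 12676} = \frac{1}{52844 - 12676} = \frac{1}{40168}$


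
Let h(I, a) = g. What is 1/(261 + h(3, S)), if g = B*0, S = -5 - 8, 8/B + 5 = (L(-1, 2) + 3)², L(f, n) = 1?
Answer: 1/261 ≈ 0.0038314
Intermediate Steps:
B = 8/11 (B = 8/(-5 + (1 + 3)²) = 8/(-5 + 4²) = 8/(-5 + 16) = 8/11 ≈ 0.72727)
S = -13
g = 0 (g = (8/11)*0 = 0)
h(I, a) = 0
1/(261 + h(3, S)) = 1/(261 + 0) = 1/261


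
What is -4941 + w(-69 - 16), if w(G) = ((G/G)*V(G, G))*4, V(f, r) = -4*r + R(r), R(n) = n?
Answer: -3921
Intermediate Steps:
V(f, r) = -3*r (V(f, r) = -4*r + r = -3*r)
w(G) = -12*G (w(G) = ((G/G)*(-3*G))*4 = (1*(-3*G))*4 = -3*G*4 = -12*G)
-4941 + w(-69 - 16) = -4941 - 12*(-69 - 16) = -4941 - 12*(-85) = -4941 + 1020 = -3921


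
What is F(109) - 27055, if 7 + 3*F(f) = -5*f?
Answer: -27239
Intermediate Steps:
F(f) = -7/3 - 5*f/3 (F(f) = -7/3 + (-5*f)/3 = -7/3 - 5*f/3)
F(109) - 27055 = (-7/3 - 5/3*109) - 27055 = (-7/3 - 545/3) - 27055 = -184 - 27055 = -27239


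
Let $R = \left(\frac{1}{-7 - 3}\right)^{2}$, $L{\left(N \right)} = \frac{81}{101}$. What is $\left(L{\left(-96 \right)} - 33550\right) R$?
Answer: $- \frac{3388469}{10100} \approx -335.49$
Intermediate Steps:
$L{\left(N \right)} = \frac{81}{101}$ ($L{\left(N \right)} = 81 \cdot \frac{1}{101} = \frac{81}{101}$)
$R = \frac{1}{100}$ ($R = \left(\frac{1}{-10}\right)^{2} = \left(- \frac{1}{10}\right)^{2} = \frac{1}{100} \approx 0.01$)
$\left(L{\left(-96 \right)} - 33550\right) R = \left(\frac{81}{101} - 33550\right) \frac{1}{100} = \left(- \frac{3388469}{101}\right) \frac{1}{100} = - \frac{3388469}{10100}$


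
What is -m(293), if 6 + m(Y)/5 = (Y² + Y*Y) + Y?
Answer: -859925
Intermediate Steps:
m(Y) = -30 + 5*Y + 10*Y² (m(Y) = -30 + 5*((Y² + Y*Y) + Y) = -30 + 5*((Y² + Y²) + Y) = -30 + 5*(2*Y² + Y) = -30 + 5*(Y + 2*Y²) = -30 + (5*Y + 10*Y²) = -30 + 5*Y + 10*Y²)
-m(293) = -(-30 + 5*293 + 10*293²) = -(-30 + 1465 + 10*85849) = -(-30 + 1465 + 858490) = -1*859925 = -859925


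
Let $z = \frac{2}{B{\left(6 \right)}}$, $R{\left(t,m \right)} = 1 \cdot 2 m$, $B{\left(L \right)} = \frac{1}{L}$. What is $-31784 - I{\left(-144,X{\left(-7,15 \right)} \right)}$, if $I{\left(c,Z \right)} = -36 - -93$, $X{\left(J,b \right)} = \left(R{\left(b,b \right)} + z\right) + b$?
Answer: $-31841$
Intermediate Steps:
$R{\left(t,m \right)} = 2 m$
$z = 12$ ($z = \frac{2}{\frac{1}{6}} = 2 \frac{1}{\frac{1}{6}} = 2 \cdot 6 = 12$)
$X{\left(J,b \right)} = 12 + 3 b$ ($X{\left(J,b \right)} = \left(2 b + 12\right) + b = \left(12 + 2 b\right) + b = 12 + 3 b$)
$I{\left(c,Z \right)} = 57$ ($I{\left(c,Z \right)} = -36 + 93 = 57$)
$-31784 - I{\left(-144,X{\left(-7,15 \right)} \right)} = -31784 - 57 = -31841$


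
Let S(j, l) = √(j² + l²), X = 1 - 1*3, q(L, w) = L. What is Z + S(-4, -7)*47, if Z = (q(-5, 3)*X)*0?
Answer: 47*√65 ≈ 378.93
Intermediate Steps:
X = -2 (X = 1 - 3 = -2)
Z = 0 (Z = -5*(-2)*0 = 10*0 = 0)
Z + S(-4, -7)*47 = 0 + √((-4)² + (-7)²)*47 = 0 + √(16 + 49)*47 = 0 + √65*47 = 0 + 47*√65 = 47*√65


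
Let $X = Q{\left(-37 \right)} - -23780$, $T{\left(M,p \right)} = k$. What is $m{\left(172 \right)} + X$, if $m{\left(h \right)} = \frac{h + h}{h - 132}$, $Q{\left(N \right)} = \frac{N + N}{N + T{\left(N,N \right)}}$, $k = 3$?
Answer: $\frac{2022216}{85} \approx 23791.0$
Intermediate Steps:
$T{\left(M,p \right)} = 3$
$Q{\left(N \right)} = \frac{2 N}{3 + N}$ ($Q{\left(N \right)} = \frac{N + N}{N + 3} = \frac{2 N}{3 + N}$)
$m{\left(h \right)} = \frac{2 h}{-132 + h}$
$X = \frac{404297}{17}$ ($X = 2 \left(-37\right) \frac{1}{3 - 37} - -23780 = 2 \left(-37\right) \frac{1}{-34} + 23780 = 2 \left(-37\right) \left(- \frac{1}{34}\right) + 23780 = \frac{37}{17} + 23780 = \frac{404297}{17} \approx 23782.0$)
$m{\left(172 \right)} + X = 2 \cdot 172 \frac{1}{-132 + 172} + \frac{404297}{17} = 2 \cdot 172 \cdot \frac{1}{40} + \frac{404297}{17} = \frac{43}{5} + \frac{404297}{17} = \frac{2022216}{85}$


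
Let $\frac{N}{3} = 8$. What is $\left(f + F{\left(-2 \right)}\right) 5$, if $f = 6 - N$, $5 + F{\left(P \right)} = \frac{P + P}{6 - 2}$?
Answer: $-120$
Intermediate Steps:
$F{\left(P \right)} = -5 + \frac{P}{2}$ ($F{\left(P \right)} = -5 + \frac{P + P}{6 - 2} = -5 + \frac{2 P}{4} = -5 + 2 P \frac{1}{4} = -5 + \frac{P}{2}$)
$N = 24$ ($N = 3 \cdot 8 = 24$)
$f = -18$ ($f = 6 - 24 = -18$)
$\left(f + F{\left(-2 \right)}\right) 5 = \left(-18 + \left(-5 + \frac{1}{2} \left(-2\right)\right)\right) 5 = \left(-18 - 6\right) 5 = \left(-24\right) 5 = -120$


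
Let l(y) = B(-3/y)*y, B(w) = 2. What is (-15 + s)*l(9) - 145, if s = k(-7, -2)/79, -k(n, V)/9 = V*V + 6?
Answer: -34405/79 ≈ -435.51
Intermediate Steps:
k(n, V) = -54 - 9*V² (k(n, V) = -9*(V*V + 6) = -9*(V² + 6) = -9*(6 + V²) = -54 - 9*V²)
l(y) = 2*y
s = -90/79 (s = (-54 - 9*(-2)²)/79 = (-54 - 9*4)*(1/79) = (-54 - 36)*(1/79) = -90*1/79 = -90/79 ≈ -1.1392)
(-15 + s)*l(9) - 145 = (-15 - 90/79)*(2*9) - 145 = -1275/79*18 - 145 = -22950/79 - 145 = -34405/79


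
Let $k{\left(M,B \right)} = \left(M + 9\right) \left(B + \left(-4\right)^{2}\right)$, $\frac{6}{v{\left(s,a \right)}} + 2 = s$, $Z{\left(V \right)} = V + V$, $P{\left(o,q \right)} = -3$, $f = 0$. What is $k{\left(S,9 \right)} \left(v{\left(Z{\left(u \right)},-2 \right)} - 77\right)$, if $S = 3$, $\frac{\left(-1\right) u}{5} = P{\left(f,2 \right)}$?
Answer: $- \frac{161250}{7} \approx -23036.0$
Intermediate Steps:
$u = 15$ ($u = \left(-5\right) \left(-3\right) = 15$)
$Z{\left(V \right)} = 2 V$
$v{\left(s,a \right)} = \frac{6}{-2 + s}$
$k{\left(M,B \right)} = \left(9 + M\right) \left(16 + B\right)$ ($k{\left(M,B \right)} = \left(9 + M\right) \left(B + 16\right) = \left(9 + M\right) \left(16 + B\right)$)
$k{\left(S,9 \right)} \left(v{\left(Z{\left(u \right)},-2 \right)} - 77\right) = \left(144 + 9 \cdot 9 + 16 \cdot 3 + 9 \cdot 3\right) \left(\frac{6}{-2 + 2 \cdot 15} - 77\right) = \left(144 + 81 + 48 + 27\right) \left(\frac{6}{-2 + 30} - 77\right) = 300 \left(\frac{6}{28} - 77\right) = 300 \left(6 \cdot \frac{1}{28} - 77\right) = 300 \left(\frac{3}{14} - 77\right) = 300 \left(- \frac{1075}{14}\right) = - \frac{161250}{7}$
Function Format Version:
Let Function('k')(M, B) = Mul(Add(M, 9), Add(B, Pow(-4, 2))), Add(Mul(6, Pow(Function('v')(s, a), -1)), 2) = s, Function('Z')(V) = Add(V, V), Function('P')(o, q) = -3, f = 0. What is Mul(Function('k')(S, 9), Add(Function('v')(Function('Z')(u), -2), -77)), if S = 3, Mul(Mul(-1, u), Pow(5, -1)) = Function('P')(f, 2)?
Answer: Rational(-161250, 7) ≈ -23036.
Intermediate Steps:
u = 15 (u = Mul(-5, -3) = 15)
Function('Z')(V) = Mul(2, V)
Function('v')(s, a) = Mul(6, Pow(Add(-2, s), -1))
Function('k')(M, B) = Mul(Add(9, M), Add(16, B)) (Function('k')(M, B) = Mul(Add(9, M), Add(B, 16)) = Mul(Add(9, M), Add(16, B)))
Mul(Function('k')(S, 9), Add(Function('v')(Function('Z')(u), -2), -77)) = Mul(Add(144, Mul(9, 9), Mul(16, 3), Mul(9, 3)), Add(Mul(6, Pow(Add(-2, Mul(2, 15)), -1)), -77)) = Mul(Add(144, 81, 48, 27), Add(Mul(6, Pow(Add(-2, 30), -1)), -77)) = Mul(300, Add(Mul(6, Pow(28, -1)), -77)) = Mul(300, Add(Mul(6, Rational(1, 28)), -77)) = Mul(300, Add(Rational(3, 14), -77)) = Mul(300, Rational(-1075, 14)) = Rational(-161250, 7)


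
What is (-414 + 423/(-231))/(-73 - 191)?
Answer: 10673/6776 ≈ 1.5751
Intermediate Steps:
(-414 + 423/(-231))/(-73 - 191) = (-414 + 423*(-1/231))/(-264) = (-414 - 141/77)*(-1/264) = -32019/77*(-1/264) = 10673/6776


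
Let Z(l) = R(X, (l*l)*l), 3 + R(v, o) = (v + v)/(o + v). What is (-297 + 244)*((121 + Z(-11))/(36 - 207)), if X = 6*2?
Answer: 8247754/225549 ≈ 36.567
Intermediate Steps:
X = 12
R(v, o) = -3 + 2*v/(o + v) (R(v, o) = -3 + (v + v)/(o + v) = -3 + (2*v)/(o + v) = -3 + 2*v/(o + v))
Z(l) = (-12 - 3*l³)/(12 + l³) (Z(l) = (-1*12 - 3*l*l*l)/((l*l)*l + 12) = (-12 - 3*l²*l)/(l²*l + 12) = (-12 - 3*l³)/(l³ + 12) = (-12 - 3*l³)/(12 + l³))
(-297 + 244)*((121 + Z(-11))/(36 - 207)) = (-297 + 244)*((121 + 3*(-4 - 1*(-11)³)/(12 + (-11)³))/(36 - 207)) = -53*(121 + 3*(-4 - 1*(-1331))/(12 - 1331))/(-171) = -53*(121 + 3*(-4 + 1331)/(-1319))*(-1)/171 = -53*(121 + 3*(-1/1319)*1327)*(-1)/171 = -53*(121 - 3981/1319)*(-1)/171 = -8247754*(-1)/(1319*171) = -53*(-155618/225549) = 8247754/225549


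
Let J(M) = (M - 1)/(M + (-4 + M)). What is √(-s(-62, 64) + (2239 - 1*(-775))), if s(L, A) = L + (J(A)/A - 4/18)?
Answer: √6811181399/1488 ≈ 55.464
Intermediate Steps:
J(M) = (-1 + M)/(-4 + 2*M)
s(L, A) = -2/9 + L + (-1 + A)/(2*A*(-2 + A)) (s(L, A) = L + (((-1 + A)/(2*(-2 + A)))/A - 4/18) = L + ((-1 + A)/(2*A*(-2 + A)) - 4*1/18) = L + ((-1 + A)/(2*A*(-2 + A)) - 2/9) = L + (-2/9 + (-1 + A)/(2*A*(-2 + A))) = -2/9 + L + (-1 + A)/(2*A*(-2 + A)))
√(-s(-62, 64) + (2239 - 1*(-775))) = √(-(-9 + 9*64 + 2*64*(-2 + 64)*(-2 + 9*(-62)))/(18*64*(-2 + 64)) + (2239 - 1*(-775))) = √(-(-9 + 576 + 2*64*62*(-2 - 558))/(18*64*62) + (2239 + 775)) = √(-(-9 + 576 + 2*64*62*(-560))/(18*64*62) + 3014) = √(-(-9 + 576 - 4444160)/(18*64*62) + 3014) = √(-(-4443593)/(18*64*62) + 3014) = √(-1*(-4443593/71424) + 3014) = √(4443593/71424 + 3014) = √(219715529/71424) = √6811181399/1488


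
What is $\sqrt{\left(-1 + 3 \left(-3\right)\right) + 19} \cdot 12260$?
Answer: $36780$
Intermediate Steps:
$\sqrt{\left(-1 + 3 \left(-3\right)\right) + 19} \cdot 12260 = \sqrt{\left(-1 - 9\right) + 19} \cdot 12260 = \sqrt{-10 + 19} \cdot 12260 = \sqrt{9} \cdot 12260 = 3 \cdot 12260 = 36780$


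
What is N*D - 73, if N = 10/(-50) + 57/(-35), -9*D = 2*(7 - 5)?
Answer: -22739/315 ≈ -72.187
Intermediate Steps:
D = -4/9 (D = -2*(7 - 5)/9 = -2*2/9 = -1/9*4 = -4/9 ≈ -0.44444)
N = -64/35 (N = 10*(-1/50) + 57*(-1/35) = -1/5 - 57/35 = -64/35 ≈ -1.8286)
N*D - 73 = -64/35*(-4/9) - 73 = 256/315 - 73 = -22739/315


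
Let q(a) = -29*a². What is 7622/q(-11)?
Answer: -7622/3509 ≈ -2.1721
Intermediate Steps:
7622/q(-11) = 7622/((-29*(-11)²)) = 7622/((-29*121)) = 7622/(-3509) = 7622*(-1/3509) = -7622/3509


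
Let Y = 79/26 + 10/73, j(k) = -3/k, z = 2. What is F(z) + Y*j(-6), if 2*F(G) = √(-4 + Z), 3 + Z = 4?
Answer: 6027/3796 + I*√3/2 ≈ 1.5877 + 0.86602*I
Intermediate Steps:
Z = 1 (Z = -3 + 4 = 1)
F(G) = I*√3/2 (F(G) = √(-4 + 1)/2 = √(-3)/2 = (I*√3)/2 = I*√3/2)
Y = 6027/1898 (Y = 79*(1/26) + 10*(1/73) = 79/26 + 10/73 = 6027/1898 ≈ 3.1754)
F(z) + Y*j(-6) = I*√3/2 + 6027*(-3/(-6))/1898 = I*√3/2 + 6027*(-3*(-⅙))/1898 = I*√3/2 + (6027/1898)*(½) = I*√3/2 + 6027/3796 = 6027/3796 + I*√3/2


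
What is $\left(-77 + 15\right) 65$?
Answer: $-4030$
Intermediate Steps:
$\left(-77 + 15\right) 65 = \left(-62\right) 65 = -4030$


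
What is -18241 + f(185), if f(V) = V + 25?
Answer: -18031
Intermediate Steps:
f(V) = 25 + V
-18241 + f(185) = -18241 + (25 + 185) = -18241 + 210 = -18031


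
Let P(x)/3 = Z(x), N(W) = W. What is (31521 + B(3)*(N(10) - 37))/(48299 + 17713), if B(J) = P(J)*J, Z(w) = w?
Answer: 2566/5501 ≈ 0.46646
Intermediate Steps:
P(x) = 3*x
B(J) = 3*J**2 (B(J) = (3*J)*J = 3*J**2)
(31521 + B(3)*(N(10) - 37))/(48299 + 17713) = (31521 + (3*3**2)*(10 - 37))/(48299 + 17713) = (31521 + (3*9)*(-27))/66012 = (31521 + 27*(-27))*(1/66012) = (31521 - 729)*(1/66012) = 30792*(1/66012) = 2566/5501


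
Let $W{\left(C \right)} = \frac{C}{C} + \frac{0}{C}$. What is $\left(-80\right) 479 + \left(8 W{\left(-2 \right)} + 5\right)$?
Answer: $-38307$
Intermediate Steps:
$W{\left(C \right)} = 1$ ($W{\left(C \right)} = 1 + 0 = 1$)
$\left(-80\right) 479 + \left(8 W{\left(-2 \right)} + 5\right) = \left(-80\right) 479 + \left(8 \cdot 1 + 5\right) = -38320 + \left(8 + 5\right) = -38320 + 13 = -38307$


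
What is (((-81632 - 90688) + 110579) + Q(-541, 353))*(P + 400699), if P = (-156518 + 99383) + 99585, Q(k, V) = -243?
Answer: -27468147616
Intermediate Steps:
P = 42450 (P = -57135 + 99585 = 42450)
(((-81632 - 90688) + 110579) + Q(-541, 353))*(P + 400699) = (((-81632 - 90688) + 110579) - 243)*(42450 + 400699) = ((-172320 + 110579) - 243)*443149 = (-61741 - 243)*443149 = -61984*443149 = -27468147616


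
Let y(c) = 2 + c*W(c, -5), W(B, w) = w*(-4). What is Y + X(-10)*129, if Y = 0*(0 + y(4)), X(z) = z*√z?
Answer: -1290*I*√10 ≈ -4079.3*I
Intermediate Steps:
X(z) = z^(3/2)
W(B, w) = -4*w
y(c) = 2 + 20*c (y(c) = 2 + c*(-4*(-5)) = 2 + c*20 = 2 + 20*c)
Y = 0 (Y = 0*(0 + (2 + 20*4)) = 0*(0 + (2 + 80)) = 0*(0 + 82) = 0*82 = 0)
Y + X(-10)*129 = 0 + (-10)^(3/2)*129 = 0 - 10*I*√10*129 = 0 - 1290*I*√10 = -1290*I*√10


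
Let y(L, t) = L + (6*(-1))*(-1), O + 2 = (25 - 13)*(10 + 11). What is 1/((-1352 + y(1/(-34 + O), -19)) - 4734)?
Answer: -216/1313279 ≈ -0.00016447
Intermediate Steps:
O = 250 (O = -2 + (25 - 13)*(10 + 11) = -2 + 12*21 = -2 + 252 = 250)
y(L, t) = 6 + L (y(L, t) = L - 6*(-1) = L + 6 = 6 + L)
1/((-1352 + y(1/(-34 + O), -19)) - 4734) = 1/((-1352 + (6 + 1/(-34 + 250))) - 4734) = 1/((-1352 + (6 + 1/216)) - 4734) = 1/((-1352 + 1297/216) - 4734) = 1/(-290735/216 - 4734) = 1/(-1313279/216) = -216/1313279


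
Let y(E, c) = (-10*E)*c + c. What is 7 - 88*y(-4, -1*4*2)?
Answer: 28871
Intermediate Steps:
y(E, c) = c - 10*E*c (y(E, c) = -10*E*c + c = c - 10*E*c)
7 - 88*y(-4, -1*4*2) = 7 - 88*-1*4*2*(1 - 10*(-4)) = 7 - 88*(-4*2)*(1 + 40) = 7 - (-704)*41 = 7 - 88*(-328) = 7 + 28864 = 28871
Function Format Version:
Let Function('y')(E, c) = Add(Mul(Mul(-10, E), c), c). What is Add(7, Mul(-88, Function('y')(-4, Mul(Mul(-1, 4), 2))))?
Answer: 28871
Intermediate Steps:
Function('y')(E, c) = Add(c, Mul(-10, E, c)) (Function('y')(E, c) = Add(Mul(-10, E, c), c) = Add(c, Mul(-10, E, c)))
Add(7, Mul(-88, Function('y')(-4, Mul(Mul(-1, 4), 2)))) = Add(7, Mul(-88, Mul(Mul(Mul(-1, 4), 2), Add(1, Mul(-10, -4))))) = Add(7, Mul(-88, Mul(Mul(-4, 2), Add(1, 40)))) = Add(7, Mul(-88, Mul(-8, 41))) = Add(7, Mul(-88, -328)) = Add(7, 28864) = 28871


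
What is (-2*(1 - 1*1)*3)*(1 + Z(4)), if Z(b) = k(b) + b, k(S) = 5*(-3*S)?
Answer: 0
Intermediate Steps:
k(S) = -15*S
Z(b) = -14*b (Z(b) = -15*b + b = -14*b)
(-2*(1 - 1*1)*3)*(1 + Z(4)) = (-2*(1 - 1*1)*3)*(1 - 14*4) = (-2*(1 - 1)*3)*(1 - 56) = (-2*0*3)*(-55) = (0*3)*(-55) = 0*(-55) = 0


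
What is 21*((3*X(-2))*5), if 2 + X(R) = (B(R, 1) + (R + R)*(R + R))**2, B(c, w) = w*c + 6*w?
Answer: 125370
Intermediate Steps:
B(c, w) = 6*w + c*w (B(c, w) = c*w + 6*w = 6*w + c*w)
X(R) = -2 + (6 + R + 4*R**2)**2 (X(R) = -2 + (1*(6 + R) + (R + R)*(R + R))**2 = -2 + ((6 + R) + (2*R)*(2*R))**2 = -2 + ((6 + R) + 4*R**2)**2 = -2 + (6 + R + 4*R**2)**2)
21*((3*X(-2))*5) = 21*((3*(-2 + (6 - 2 + 4*(-2)**2)**2))*5) = 21*((3*(-2 + (6 - 2 + 4*4)**2))*5) = 21*((3*(-2 + (6 - 2 + 16)**2))*5) = 21*((3*(-2 + 20**2))*5) = 21*((3*(-2 + 400))*5) = 21*((3*398)*5) = 21*(1194*5) = 21*5970 = 125370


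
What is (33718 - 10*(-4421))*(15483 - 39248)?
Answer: -1851958920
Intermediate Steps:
(33718 - 10*(-4421))*(15483 - 39248) = (33718 + 44210)*(-23765) = 77928*(-23765) = -1851958920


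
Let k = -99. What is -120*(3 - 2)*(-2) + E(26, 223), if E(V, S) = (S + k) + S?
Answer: 587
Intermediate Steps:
E(V, S) = -99 + 2*S (E(V, S) = (S - 99) + S = (-99 + S) + S = -99 + 2*S)
-120*(3 - 2)*(-2) + E(26, 223) = -120*(3 - 2)*(-2) + (-99 + 2*223) = -120*(-2) + (-99 + 446) = -60*2*(-2) + 347 = -120*(-2) + 347 = 240 + 347 = 587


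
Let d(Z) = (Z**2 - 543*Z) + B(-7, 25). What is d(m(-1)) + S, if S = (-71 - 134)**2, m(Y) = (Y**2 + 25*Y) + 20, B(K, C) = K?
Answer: 44206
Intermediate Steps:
m(Y) = 20 + Y**2 + 25*Y
d(Z) = -7 + Z**2 - 543*Z (d(Z) = (Z**2 - 543*Z) - 7 = -7 + Z**2 - 543*Z)
S = 42025 (S = (-205)**2 = 42025)
d(m(-1)) + S = (-7 + (20 + (-1)**2 + 25*(-1))**2 - 543*(20 + (-1)**2 + 25*(-1))) + 42025 = (-7 + (20 + 1 - 25)**2 - 543*(20 + 1 - 25)) + 42025 = (-7 + (-4)**2 - 543*(-4)) + 42025 = (-7 + 16 + 2172) + 42025 = 2181 + 42025 = 44206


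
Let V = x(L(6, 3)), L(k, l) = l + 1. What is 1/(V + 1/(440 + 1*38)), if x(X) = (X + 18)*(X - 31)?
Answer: -478/283931 ≈ -0.0016835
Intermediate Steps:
L(k, l) = 1 + l
x(X) = (-31 + X)*(18 + X) (x(X) = (18 + X)*(-31 + X) = (-31 + X)*(18 + X))
V = -594 (V = -558 + (1 + 3)² - 13*(1 + 3) = -558 + 4² - 13*4 = -558 + 16 - 52 = -594)
1/(V + 1/(440 + 1*38)) = 1/(-594 + 1/(440 + 1*38)) = 1/(-594 + 1/(440 + 38)) = 1/(-594 + 1/478) = 1/(-283931/478) = -478/283931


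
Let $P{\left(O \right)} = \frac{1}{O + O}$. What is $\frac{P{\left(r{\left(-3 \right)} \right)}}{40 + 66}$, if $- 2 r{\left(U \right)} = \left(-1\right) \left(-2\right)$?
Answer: $- \frac{1}{212} \approx -0.004717$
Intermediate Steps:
$r{\left(U \right)} = -1$ ($r{\left(U \right)} = - \frac{\left(-1\right) \left(-2\right)}{2} = \left(- \frac{1}{2}\right) 2 = -1$)
$P{\left(O \right)} = \frac{1}{2 O}$
$\frac{P{\left(r{\left(-3 \right)} \right)}}{40 + 66} = \frac{\frac{1}{2} \frac{1}{-1}}{40 + 66} = \frac{\frac{1}{2} \left(-1\right)}{106} = \left(- \frac{1}{2}\right) \frac{1}{106} = - \frac{1}{212}$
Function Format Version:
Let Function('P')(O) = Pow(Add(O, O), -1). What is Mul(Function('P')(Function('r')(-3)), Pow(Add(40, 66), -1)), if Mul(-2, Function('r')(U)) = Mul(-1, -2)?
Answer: Rational(-1, 212) ≈ -0.0047170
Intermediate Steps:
Function('r')(U) = -1 (Function('r')(U) = Mul(Rational(-1, 2), Mul(-1, -2)) = Mul(Rational(-1, 2), 2) = -1)
Function('P')(O) = Mul(Rational(1, 2), Pow(O, -1)) (Function('P')(O) = Pow(Mul(2, O), -1) = Mul(Rational(1, 2), Pow(O, -1)))
Mul(Function('P')(Function('r')(-3)), Pow(Add(40, 66), -1)) = Mul(Mul(Rational(1, 2), Pow(-1, -1)), Pow(Add(40, 66), -1)) = Mul(Mul(Rational(1, 2), -1), Pow(106, -1)) = Mul(Rational(-1, 2), Rational(1, 106)) = Rational(-1, 212)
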